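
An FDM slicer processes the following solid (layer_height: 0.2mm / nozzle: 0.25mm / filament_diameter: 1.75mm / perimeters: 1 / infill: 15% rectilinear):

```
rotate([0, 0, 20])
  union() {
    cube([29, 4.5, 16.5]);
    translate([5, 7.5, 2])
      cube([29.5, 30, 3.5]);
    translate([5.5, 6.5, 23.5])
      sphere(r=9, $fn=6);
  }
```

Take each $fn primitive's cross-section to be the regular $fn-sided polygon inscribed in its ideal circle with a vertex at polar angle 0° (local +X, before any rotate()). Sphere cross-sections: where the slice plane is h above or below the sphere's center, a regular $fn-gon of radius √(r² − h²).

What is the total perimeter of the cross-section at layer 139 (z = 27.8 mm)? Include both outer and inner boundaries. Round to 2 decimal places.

47.44 mm

At z = 27.8 mm: the cube is absent (z outside [0, 16.5]); the cube at (5, 7.5) does not reach this height (z outside [2, 5.5]); the r=9 sphere at (5.5, 6.5) slices to a regular 6-gon of circumradius 7.906 (√(r²−h²) with h=4.3 from center) (perimeter = 2·6·7.906·sin(180°/6) = 47.44 mm); Merging all regions: only the r=9 sphere at (5.5, 6.5) is present, so the union is just that shape — boundary = 47.44 mm; (whole slice rotated 20° about Z — lengths, areas and connectivity unchanged). Overall, the cross-section is a single solid region. Total boundary length (outer) = 47.44 mm.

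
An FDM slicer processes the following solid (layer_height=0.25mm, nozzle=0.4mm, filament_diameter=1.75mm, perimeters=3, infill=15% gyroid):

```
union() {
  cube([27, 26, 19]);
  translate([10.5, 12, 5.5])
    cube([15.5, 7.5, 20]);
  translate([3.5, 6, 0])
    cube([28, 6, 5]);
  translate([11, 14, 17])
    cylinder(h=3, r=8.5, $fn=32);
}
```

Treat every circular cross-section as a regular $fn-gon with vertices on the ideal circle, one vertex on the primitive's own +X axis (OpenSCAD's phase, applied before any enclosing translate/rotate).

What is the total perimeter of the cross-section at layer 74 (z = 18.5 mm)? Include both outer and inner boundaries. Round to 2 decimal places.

106.00 mm

At z = 18.5 mm: the cube (footprint 27×26) is included at this height (perimeter 106.00 mm); the 15.5×7.5 cube at (10.5, 12) contributes its full rectangle (perimeter 46.00 mm); the cube at (3.5, 6) is not intersected at this z (z outside [0, 5]); the cylinder at (11, 14): section is a regular 32-gon, circumradius r=8.5 (perimeter = 2·32·8.500·sin(180°/32) = 53.32 mm); Merging all regions: the regions partially overlap (shared area 341.77 mm²), so the edge portions inside another operand are dropped and the merged outline is re-measured after clipping — boundary = 106.00 mm. Overall, the cross-section is a single solid region. Total boundary length (outer) = 106.00 mm.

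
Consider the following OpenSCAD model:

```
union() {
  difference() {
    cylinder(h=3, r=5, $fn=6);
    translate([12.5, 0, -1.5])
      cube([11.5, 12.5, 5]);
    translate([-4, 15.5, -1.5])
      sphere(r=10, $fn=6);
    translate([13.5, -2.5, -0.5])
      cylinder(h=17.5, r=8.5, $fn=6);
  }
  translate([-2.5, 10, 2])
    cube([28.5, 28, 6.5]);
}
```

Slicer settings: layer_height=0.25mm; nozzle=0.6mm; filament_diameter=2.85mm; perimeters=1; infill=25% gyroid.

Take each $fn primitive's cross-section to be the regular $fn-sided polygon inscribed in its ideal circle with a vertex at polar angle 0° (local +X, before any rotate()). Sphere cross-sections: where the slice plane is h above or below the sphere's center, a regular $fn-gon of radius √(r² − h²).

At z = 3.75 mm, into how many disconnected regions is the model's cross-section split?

1

At z = 3.75 mm: the cylinder is absent (z outside [0, 3]); the cube at (12.5, 0) is not intersected at this z (z outside [-1.5, 3.5]); the r=10 sphere at (-4, 15.5) slices to a regular 6-gon of circumradius 8.511 (√(r²−h²) with h=5.25 from center); the r=8.5 cylinder at (13.5, -2.5) contributes a regular 6-gon of circumradius 8.5; Taking the first minus the rest: the first operand is absent here, so nothing remains; the cube at (-2.5, 10) is present — its section is the full 28.5×28 rectangle; Combining (union): only the 28.5×28 cube at (-2.5, 10) is present, so the union is just that shape — 1 connected region. The result has 1 disconnected region.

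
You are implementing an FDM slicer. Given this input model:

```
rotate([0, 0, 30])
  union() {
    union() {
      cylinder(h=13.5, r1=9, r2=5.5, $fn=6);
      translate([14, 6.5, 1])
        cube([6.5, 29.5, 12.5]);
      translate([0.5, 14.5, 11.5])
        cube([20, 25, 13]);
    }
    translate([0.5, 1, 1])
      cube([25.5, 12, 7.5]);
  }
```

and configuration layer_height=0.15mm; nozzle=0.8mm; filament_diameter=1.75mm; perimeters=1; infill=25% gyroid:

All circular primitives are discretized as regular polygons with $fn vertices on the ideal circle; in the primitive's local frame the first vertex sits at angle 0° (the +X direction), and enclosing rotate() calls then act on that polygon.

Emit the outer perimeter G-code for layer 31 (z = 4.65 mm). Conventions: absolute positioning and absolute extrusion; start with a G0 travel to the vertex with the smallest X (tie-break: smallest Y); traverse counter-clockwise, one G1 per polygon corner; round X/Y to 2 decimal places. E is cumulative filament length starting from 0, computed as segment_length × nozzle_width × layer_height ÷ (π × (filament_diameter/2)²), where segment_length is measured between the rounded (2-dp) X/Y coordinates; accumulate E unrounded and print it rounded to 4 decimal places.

G0 X-6.75 Y-3.90 Z4.65
G1 X0.00 Y-7.79 E0.3887
G1 X6.75 Y-3.90 E0.7774
G1 X6.75 Y3.90 E1.1665
G1 X5.75 Y4.47 E1.2239
G1 X22.02 Y13.87 E2.1614
G1 X16.02 Y24.26 E2.7600
G1 X11.25 Y21.51 E3.0346
G1 X-0.25 Y41.43 E4.1822
G1 X-5.88 Y38.18 E4.5065
G1 X5.62 Y18.26 E5.6540
G1 X-6.07 Y11.51 E6.3275
G1 X-2.94 Y6.10 E6.6393
G1 X-6.75 Y3.90 E6.8588
G1 X-6.75 Y-3.90 E7.2480

At z = 4.65 mm: the cone: at t=0.344 of its height the radius interpolates to r₁+(r₂−r₁)t = 7.794, giving a regular 6-gon of that circumradius; the cube at (14, 6.5) (footprint 6.5×29.5) is included at this height; the cube at (0.5, 14.5) is absent (z outside [11.5, 24.5]); Taking the union: the 2 present regions are separate (no shared area or edge), so areas and boundary lengths simply add and each stays a separate island — 2 connected regions; the cube at (0.5, 1) (footprint 25.5×12) is included at this height; Merging all regions: the regions partially overlap (shared area 71.33 mm²), so overlapping operands fuse into one piece — 1 connected region; (rotated 30° about Z; rotation is an isometry so areas/perimeters/island counts are preserved). The outline is a single polygon with 14 vertices. Extrusion per mm of travel: 0.8 × 0.15 / (π × 0.875²) = 0.049890. Accumulating E over each segment gives final E = 7.2480.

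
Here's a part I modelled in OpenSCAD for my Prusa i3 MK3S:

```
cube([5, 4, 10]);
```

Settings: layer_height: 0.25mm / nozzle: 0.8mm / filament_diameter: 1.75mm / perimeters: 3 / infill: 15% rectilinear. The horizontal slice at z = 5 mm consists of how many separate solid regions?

1

At z = 5 mm: the 5×4 cube contributes its full rectangle. The result has 1 disconnected region.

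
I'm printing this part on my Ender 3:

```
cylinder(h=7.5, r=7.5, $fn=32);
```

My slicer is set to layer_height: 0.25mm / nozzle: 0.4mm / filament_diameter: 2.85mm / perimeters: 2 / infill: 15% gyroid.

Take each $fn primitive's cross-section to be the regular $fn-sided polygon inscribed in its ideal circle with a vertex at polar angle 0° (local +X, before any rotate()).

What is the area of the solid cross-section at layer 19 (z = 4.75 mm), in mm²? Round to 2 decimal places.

175.58 mm²

At z = 4.75 mm: the r=7.5 cylinder contributes a regular 32-gon of circumradius 7.5 (area = (32/2)·7.500²·sin(360°/32) = 175.58 mm²). Overall, the cross-section is a single solid region. Net area = 175.58 mm².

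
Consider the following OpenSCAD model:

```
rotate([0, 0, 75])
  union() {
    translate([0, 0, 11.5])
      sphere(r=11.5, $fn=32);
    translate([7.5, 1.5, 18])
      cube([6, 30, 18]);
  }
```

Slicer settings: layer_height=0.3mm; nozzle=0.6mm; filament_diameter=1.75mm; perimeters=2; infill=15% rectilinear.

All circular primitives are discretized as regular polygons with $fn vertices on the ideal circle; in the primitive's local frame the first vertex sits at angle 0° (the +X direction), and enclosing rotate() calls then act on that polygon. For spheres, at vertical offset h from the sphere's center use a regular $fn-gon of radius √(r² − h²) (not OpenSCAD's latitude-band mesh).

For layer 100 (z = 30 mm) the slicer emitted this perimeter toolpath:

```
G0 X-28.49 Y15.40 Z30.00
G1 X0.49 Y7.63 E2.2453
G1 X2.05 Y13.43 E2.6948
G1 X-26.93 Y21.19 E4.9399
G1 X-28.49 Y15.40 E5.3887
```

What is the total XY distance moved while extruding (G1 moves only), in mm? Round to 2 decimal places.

72.01 mm

Sum the Euclidean lengths of each G1 segment: total = 72.01 mm.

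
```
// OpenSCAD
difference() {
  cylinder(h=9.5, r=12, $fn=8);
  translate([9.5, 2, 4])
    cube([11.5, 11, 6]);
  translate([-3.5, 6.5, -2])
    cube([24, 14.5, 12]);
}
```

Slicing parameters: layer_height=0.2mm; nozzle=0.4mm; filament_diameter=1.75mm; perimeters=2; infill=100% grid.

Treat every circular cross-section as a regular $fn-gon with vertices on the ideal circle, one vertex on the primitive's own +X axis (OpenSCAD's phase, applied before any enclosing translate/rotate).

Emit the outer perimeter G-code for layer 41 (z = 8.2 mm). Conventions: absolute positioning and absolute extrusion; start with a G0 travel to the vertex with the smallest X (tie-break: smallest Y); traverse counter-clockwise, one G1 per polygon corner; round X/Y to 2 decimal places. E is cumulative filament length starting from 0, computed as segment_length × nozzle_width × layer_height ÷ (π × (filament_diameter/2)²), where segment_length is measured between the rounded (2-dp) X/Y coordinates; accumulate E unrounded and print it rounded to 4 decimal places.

At z = 8.2 mm: the r=12 cylinder contributes a regular 8-gon of circumradius 12; the cube at (9.5, 2) (footprint 11.5×11) is included at this height; the 24×14.5 cube at (-3.5, 6.5) contributes its full rectangle; After the difference (first − rest): starting from the r=12 cylinder, the 11.5×11 cube at (9.5, 2) partially overlaps it — only the 3.37 mm² overlap (of its 126.50 mm²) is removed, clipping the outline; the 24×14.5 cube at (-3.5, 6.5) partially overlaps it — only the 49.29 mm² overlap (of its 348.00 mm²) is removed, clipping the outline — 1 connected region. The outline is a single polygon with 12 vertices. Extrusion per mm of travel: 0.4 × 0.2 / (π × 0.875²) = 0.033260. Accumulating E over each segment gives final E = 2.5466.

G0 X-12.00 Y0.00 Z8.20
G1 X-8.49 Y-8.49 E0.3056
G1 X0.00 Y-12.00 E0.6111
G1 X8.49 Y-8.49 E0.9167
G1 X12.00 Y0.00 E1.2222
G1 X11.17 Y2.00 E1.2943
G1 X9.50 Y2.00 E1.3498
G1 X9.50 Y6.04 E1.4842
G1 X9.31 Y6.50 E1.5007
G1 X-3.50 Y6.50 E1.9268
G1 X-3.50 Y10.55 E2.0615
G1 X-8.49 Y8.49 E2.2410
G1 X-12.00 Y0.00 E2.5466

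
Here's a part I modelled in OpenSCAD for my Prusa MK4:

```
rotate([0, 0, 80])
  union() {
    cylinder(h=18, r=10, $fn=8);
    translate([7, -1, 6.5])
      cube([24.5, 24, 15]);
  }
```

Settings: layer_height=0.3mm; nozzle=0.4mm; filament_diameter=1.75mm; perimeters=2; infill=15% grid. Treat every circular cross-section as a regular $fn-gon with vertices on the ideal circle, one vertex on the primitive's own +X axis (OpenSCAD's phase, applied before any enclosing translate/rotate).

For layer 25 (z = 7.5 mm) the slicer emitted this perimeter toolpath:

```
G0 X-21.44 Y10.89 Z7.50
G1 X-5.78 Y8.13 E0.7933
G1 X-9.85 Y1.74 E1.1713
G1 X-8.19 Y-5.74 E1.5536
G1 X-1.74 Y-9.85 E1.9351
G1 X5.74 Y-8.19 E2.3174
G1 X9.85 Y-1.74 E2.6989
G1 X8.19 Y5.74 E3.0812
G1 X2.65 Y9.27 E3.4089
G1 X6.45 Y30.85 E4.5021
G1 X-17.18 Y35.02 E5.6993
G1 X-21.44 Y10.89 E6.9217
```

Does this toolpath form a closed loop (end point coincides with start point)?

Start point (G0): (-21.44, 10.89). End point (last G1): the path returns to the start — closed.

yes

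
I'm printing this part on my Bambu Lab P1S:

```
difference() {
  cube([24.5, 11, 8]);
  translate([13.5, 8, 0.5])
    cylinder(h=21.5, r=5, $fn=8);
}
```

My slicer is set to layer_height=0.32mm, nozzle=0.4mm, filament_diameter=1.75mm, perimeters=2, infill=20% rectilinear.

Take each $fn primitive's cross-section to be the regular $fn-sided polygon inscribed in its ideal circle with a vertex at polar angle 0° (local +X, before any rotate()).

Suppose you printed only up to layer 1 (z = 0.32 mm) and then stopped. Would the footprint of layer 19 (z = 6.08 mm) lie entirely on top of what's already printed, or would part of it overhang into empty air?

Compare the two slices. At z = 0.32: the cube (footprint 24.5×11) is included at this height (area 269.50 mm²); the cylinder at (13.5, 8) does not reach this height (z outside [0.5, 22]); Taking the first minus the rest: none of the subtracted shapes is present at this height, so the 24.5×11 cube is unchanged — area = 269.50 mm². At z = 6.08: the cube (footprint 24.5×11) is included at this height (area 269.50 mm²); the r=5 cylinder at (13.5, 8) contributes a regular 8-gon of circumradius 5 (area = (8/2)·5.000²·sin(360°/8) = 70.71 mm²); After the difference (first − rest): starting from the 24.5×11 cube (269.50 mm²), the r=5 cylinder at (13.5, 8) partially overlaps it — only the 61.63 mm² overlap (of its 70.71 mm²) is removed, clipping the outline — area = 207.87 mm². Checking containment: the cross-section at z = 6.08 is a subset of the cross-section at z = 0.32.

entirely on top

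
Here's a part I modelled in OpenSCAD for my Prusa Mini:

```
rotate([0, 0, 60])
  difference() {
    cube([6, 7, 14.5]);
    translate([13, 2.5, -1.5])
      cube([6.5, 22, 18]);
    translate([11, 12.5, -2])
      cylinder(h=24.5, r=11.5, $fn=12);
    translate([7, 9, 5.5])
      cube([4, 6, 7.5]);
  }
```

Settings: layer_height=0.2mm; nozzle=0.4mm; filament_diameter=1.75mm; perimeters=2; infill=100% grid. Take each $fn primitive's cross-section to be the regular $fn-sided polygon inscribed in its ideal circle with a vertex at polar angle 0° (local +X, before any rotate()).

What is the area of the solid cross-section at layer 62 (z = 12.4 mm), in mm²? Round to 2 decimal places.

At z = 12.4 mm: the cube (footprint 6×7) is included at this height (area 42.00 mm²); the cube at (13, 2.5) (footprint 6.5×22) is included at this height (area 143.00 mm²); the cylinder at (11, 12.5): section is a regular 12-gon, circumradius r=11.5 (area = (12/2)·11.500²·sin(360°/12) = 396.75 mm²); the 4×6 cube at (7, 9) contributes its full rectangle (area 24.00 mm²); Subtracting the remaining from the first: starting from the 6×7 cube (42.00 mm²), the 6.5×22 cube at (13, 2.5) misses the remaining region (no effect); the r=11.5 cylinder at (11, 12.5) partially overlaps it — only the 13.34 mm² overlap (of its 396.75 mm²) is removed, clipping the outline; the 4×6 cube at (7, 9) misses the remaining region (no effect) — area = 28.66 mm²; (rotated 60° about Z; rotation is an isometry so areas/perimeters/island counts are preserved). Overall, the cross-section is a single solid region. Net area = 28.66 mm².

28.66 mm²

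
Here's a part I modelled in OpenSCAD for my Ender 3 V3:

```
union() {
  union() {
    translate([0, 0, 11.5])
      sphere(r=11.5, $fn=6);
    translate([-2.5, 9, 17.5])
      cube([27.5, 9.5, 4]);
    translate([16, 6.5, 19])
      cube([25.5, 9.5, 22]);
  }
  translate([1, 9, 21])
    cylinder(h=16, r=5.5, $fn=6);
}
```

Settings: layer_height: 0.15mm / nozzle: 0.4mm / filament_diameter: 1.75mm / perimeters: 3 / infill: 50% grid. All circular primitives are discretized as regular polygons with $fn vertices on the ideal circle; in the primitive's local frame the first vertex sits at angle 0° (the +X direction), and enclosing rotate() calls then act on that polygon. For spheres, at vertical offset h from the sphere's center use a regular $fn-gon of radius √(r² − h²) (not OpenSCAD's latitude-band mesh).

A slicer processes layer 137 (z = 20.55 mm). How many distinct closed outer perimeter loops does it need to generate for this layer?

2

At z = 20.55 mm: the sphere: section is a regular 6-gon, circumradius = √(r²−h²) = √(11.5²−9.05²) = 7.096; the 27.5×9.5 cube at (-2.5, 9) contributes its full rectangle; the cube at (16, 6.5) is present — its section is the full 25.5×9.5 rectangle; Merging all regions: the regions partially overlap (shared area 63.00 mm²), so overlapping operands fuse into one piece — 2 connected regions; the cylinder at (1, 9) is absent (z outside [21, 37]); Combining (union): only the result so far is present, so the union is just that shape — 2 connected regions. The result has 2 disconnected regions.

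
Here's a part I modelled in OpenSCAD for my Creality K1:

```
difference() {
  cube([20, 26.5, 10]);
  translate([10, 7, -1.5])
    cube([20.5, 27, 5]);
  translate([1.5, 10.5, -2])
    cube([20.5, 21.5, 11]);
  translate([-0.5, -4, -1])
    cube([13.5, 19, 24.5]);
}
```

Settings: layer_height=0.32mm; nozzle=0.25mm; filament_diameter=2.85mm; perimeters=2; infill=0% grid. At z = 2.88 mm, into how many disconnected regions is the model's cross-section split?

2

At z = 2.88 mm: the cube (footprint 20×26.5) is included at this height; the cube at (10, 7) (footprint 20.5×27) is included at this height; the 20.5×21.5 cube at (1.5, 10.5) contributes its full rectangle; the 13.5×19 cube at (-0.5, -4) contributes its full rectangle; Taking the first minus the rest: starting from the 20×26.5 cube, the 20.5×27 cube at (10, 7) partially overlaps it — only the 195.00 mm² overlap (of its 553.50 mm²) is removed, clipping the outline; the 20.5×21.5 cube at (1.5, 10.5) partially overlaps it — only the 136.00 mm² overlap (of its 440.75 mm²) is removed, clipping the outline; the 13.5×19 cube at (-0.5, -4) partially overlaps it — only the 132.75 mm² overlap (of its 256.50 mm²) is removed, clipping the outline — 2 connected regions. The result has 2 disconnected regions.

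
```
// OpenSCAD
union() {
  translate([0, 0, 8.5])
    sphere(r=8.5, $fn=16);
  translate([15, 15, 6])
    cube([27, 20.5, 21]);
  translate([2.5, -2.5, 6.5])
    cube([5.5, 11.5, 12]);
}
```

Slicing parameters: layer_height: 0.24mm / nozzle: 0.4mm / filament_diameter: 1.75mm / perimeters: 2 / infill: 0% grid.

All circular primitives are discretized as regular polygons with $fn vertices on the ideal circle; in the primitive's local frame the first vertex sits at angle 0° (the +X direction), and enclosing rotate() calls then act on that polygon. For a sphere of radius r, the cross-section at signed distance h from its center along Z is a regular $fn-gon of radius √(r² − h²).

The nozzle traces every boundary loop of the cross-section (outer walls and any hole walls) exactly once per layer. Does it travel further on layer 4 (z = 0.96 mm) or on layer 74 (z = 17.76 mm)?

layer 74 (z = 17.76 mm)

Layer 4 (z = 0.96): the r=8.5 sphere slices to a regular 16-gon of circumradius 3.924 (√(r²−h²) with h=7.54 from center) (perimeter = 2·16·3.924·sin(180°/16) = 24.50 mm); the cube at (15, 15) does not reach this height (z outside [6, 27]); the cube at (2.5, -2.5) is not intersected at this z (z outside [6.5, 18.5]); Merging all regions: only the r=8.5 sphere is present, so the union is just that shape — boundary = 24.50 mm. So its perimeter = 24.50 mm. Layer 74 (z = 17.76): the sphere does not reach this height (|z−center|=9.260 > r=8.5); the cube at (15, 15) (footprint 27×20.5) is included at this height (perimeter 95.00 mm); the cube at (2.5, -2.5) (footprint 5.5×11.5) is included at this height (perimeter 34.00 mm); Merging all regions: the 2 present regions are separate (no shared area or edge), so areas and boundary lengths simply add and each stays a separate island — boundary = 129.00 mm. So its perimeter = 129.00 mm. Layer 74 is larger (129.00 vs 24.50 mm).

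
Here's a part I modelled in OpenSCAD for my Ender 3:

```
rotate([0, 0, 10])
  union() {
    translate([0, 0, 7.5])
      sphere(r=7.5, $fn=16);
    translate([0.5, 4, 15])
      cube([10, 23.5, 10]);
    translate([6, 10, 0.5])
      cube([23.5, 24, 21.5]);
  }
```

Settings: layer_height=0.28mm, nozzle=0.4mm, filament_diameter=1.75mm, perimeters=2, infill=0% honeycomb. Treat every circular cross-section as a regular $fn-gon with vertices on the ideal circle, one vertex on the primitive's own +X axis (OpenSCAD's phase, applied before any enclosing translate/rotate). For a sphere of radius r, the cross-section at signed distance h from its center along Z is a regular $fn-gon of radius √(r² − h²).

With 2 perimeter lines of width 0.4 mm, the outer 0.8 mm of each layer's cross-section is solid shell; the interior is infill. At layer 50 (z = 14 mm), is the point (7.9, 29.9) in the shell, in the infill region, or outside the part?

infill

At z = 14 mm: the r=7.5 sphere contributes a regular 16-gon of circumradius √(7.5²−6.5²) = 3.742; the cube at (0.5, 4) is not intersected at this z (z outside [15, 25]); the cube at (6, 10) is present — its section is the full 23.5×24 rectangle; Merging all regions: the 2 present regions are separate (no shared area or edge), so areas and boundary lengths simply add and each stays a separate island — 2 connected regions; (rotated 10° about Z; rotation is an isometry so areas/perimeters/island counts are preserved). Overall, the cross-section has 2 separate islands. Undo the 10° rotation: the query point maps to (12.972, 28.074) in the un-rotated model frame. The nearest boundary edge runs (6.00, 34.00)→(29.50, 34.00); distance from the point to it = 5.93 mm. (Shell/infill is judged within the island containing the point — the largest one.) The point is inside the cross-section and 5.93 mm from the nearest boundary — more than the 0.8 mm shell width (2 × 0.4), so it's in the infill interior.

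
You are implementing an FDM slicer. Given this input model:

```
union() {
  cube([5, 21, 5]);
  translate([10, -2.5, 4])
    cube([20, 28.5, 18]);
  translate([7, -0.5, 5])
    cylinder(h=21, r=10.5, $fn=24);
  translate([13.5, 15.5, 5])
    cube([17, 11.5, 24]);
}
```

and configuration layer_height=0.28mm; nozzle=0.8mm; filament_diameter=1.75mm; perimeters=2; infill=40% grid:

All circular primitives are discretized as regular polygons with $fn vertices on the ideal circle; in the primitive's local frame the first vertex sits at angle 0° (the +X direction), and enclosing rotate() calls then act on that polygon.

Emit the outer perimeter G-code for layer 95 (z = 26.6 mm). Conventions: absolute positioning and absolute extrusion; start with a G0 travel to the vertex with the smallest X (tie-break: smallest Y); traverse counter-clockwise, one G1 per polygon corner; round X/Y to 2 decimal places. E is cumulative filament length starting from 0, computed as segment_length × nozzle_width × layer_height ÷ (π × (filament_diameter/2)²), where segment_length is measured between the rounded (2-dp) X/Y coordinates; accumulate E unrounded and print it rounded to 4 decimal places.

G0 X13.50 Y15.50 Z26.60
G1 X30.50 Y15.50 E1.5832
G1 X30.50 Y27.00 E2.6542
G1 X13.50 Y27.00 E4.2373
G1 X13.50 Y15.50 E5.3083

At z = 26.6 mm: the cube is absent (z outside [0, 5]); the cube at (10, -2.5) does not reach this height (z outside [4, 22]); the cylinder at (7, -0.5) does not reach this height (z outside [5, 26]); the cube at (13.5, 15.5) is present — its section is the full 17×11.5 rectangle; Merging all regions: only the 17×11.5 cube at (13.5, 15.5) is present, so the union is just that shape — 1 connected region. The outline is a single polygon with 4 vertices. Extrusion per mm of travel: 0.8 × 0.28 / (π × 0.875²) = 0.093128. Accumulating E over each segment gives final E = 5.3083.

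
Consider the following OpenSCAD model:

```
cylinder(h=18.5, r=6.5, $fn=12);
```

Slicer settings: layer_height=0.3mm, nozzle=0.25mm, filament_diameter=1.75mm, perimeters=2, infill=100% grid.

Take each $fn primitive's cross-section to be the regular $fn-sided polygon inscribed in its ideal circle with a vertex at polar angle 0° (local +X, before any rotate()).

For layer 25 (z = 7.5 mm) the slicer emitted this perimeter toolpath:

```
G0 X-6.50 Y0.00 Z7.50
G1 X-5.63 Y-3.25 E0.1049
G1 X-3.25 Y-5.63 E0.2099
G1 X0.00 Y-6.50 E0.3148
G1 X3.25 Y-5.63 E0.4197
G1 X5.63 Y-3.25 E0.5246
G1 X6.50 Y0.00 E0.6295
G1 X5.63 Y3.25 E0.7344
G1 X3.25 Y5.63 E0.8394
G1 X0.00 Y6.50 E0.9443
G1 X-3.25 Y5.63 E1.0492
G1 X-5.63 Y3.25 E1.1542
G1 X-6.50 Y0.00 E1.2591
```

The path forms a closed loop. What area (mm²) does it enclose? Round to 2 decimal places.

Apply the shoelace formula to the sequence of (X, Y) vertices; enclosed area = 126.77 mm².

126.77 mm²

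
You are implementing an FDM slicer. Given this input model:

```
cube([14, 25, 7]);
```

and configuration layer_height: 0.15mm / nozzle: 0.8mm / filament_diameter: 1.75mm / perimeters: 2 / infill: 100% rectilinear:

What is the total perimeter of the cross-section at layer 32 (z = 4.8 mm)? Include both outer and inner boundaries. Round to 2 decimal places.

At z = 4.8 mm: the 14×25 cube contributes its full rectangle (perimeter 78.00 mm). Overall, the cross-section is a single solid region. Total boundary length (outer) = 78.00 mm.

78.00 mm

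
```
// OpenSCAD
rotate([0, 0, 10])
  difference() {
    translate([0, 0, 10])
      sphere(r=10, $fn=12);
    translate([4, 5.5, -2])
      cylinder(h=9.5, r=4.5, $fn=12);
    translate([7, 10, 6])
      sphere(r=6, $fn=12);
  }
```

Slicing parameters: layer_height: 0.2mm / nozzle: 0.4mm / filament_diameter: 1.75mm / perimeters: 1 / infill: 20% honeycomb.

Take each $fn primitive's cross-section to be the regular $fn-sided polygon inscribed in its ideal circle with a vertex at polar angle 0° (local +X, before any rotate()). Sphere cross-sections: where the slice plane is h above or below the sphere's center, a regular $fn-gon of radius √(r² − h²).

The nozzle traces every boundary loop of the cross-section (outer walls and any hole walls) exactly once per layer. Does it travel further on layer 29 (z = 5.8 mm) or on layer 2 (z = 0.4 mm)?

Layer 29 (z = 5.8): the sphere: section is a regular 12-gon, circumradius = √(r²−h²) = √(10²−4.2²) = 9.075 (perimeter = 2·12·9.075·sin(180°/12) = 56.37 mm); the cylinder at (4, 5.5): section is a regular 12-gon, circumradius r=4.5 (perimeter = 2·12·4.500·sin(180°/12) = 27.95 mm); the r=6 sphere at (7, 10) contributes a regular 12-gon of circumradius √(6²−0.2²) = 5.997 (perimeter = 2·12·5.997·sin(180°/12) = 37.25 mm); Taking the first minus the rest: starting from the r=10 sphere, the r=4.5 cylinder at (4, 5.5) partially overlaps it — only the 45.18 mm² overlap (of its 60.75 mm²) is removed, clipping the outline; the r=6 sphere at (7, 10) misses the remaining region (no effect) — boundary = 63.42 mm; (whole slice rotated 10° about Z — lengths, areas and connectivity unchanged). So its perimeter = 63.42 mm. Layer 2 (z = 0.4): the r=10 sphere contributes a regular 12-gon of circumradius √(10²−9.6²) = 2.800 (perimeter = 2·12·2.800·sin(180°/12) = 17.39 mm); the r=4.5 cylinder at (4, 5.5) contributes a regular 12-gon of circumradius 4.5 (perimeter = 2·12·4.500·sin(180°/12) = 27.95 mm); the sphere at (7, 10): section is a regular 12-gon, circumradius = √(r²−h²) = √(6²−5.6²) = 2.154 (perimeter = 2·12·2.154·sin(180°/12) = 13.38 mm); After the difference (first − rest): starting from the r=10 sphere, the r=4.5 cylinder at (4, 5.5) partially overlaps it — only the 0.47 mm² overlap (of its 60.75 mm²) is removed, clipping the outline; the r=6 sphere at (7, 10) misses the remaining region (no effect) — boundary = 17.39 mm; (rotated 10° about Z; rotation is an isometry so areas/perimeters/island counts are preserved). So its perimeter = 17.39 mm. Layer 29 is larger (63.42 vs 17.39 mm).

layer 29 (z = 5.8 mm)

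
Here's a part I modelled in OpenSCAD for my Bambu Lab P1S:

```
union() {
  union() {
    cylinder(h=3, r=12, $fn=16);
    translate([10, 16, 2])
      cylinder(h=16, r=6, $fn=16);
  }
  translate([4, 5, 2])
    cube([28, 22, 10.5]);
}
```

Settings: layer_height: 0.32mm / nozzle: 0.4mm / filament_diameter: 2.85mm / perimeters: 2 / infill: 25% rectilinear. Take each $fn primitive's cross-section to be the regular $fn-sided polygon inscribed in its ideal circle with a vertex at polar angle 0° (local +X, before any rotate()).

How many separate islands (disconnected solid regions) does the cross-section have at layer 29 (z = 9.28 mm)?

1

At z = 9.28 mm: the cylinder is not intersected at this z (z outside [0, 3]); the r=6 cylinder at (10, 16) gives a regular 16-gon of circumradius 6 (constant along its height); Merging all regions: only the r=6 cylinder at (10, 16) is present, so the union is just that shape — 1 connected region; the 28×22 cube at (4, 5) contributes its full rectangle; Taking the union: that combined region lies entirely inside the 28×22 cube at (4, 5), so the union is just the 28×22 cube at (4, 5) — 1 connected region. Overall, the cross-section is a single solid region. Island count = 1.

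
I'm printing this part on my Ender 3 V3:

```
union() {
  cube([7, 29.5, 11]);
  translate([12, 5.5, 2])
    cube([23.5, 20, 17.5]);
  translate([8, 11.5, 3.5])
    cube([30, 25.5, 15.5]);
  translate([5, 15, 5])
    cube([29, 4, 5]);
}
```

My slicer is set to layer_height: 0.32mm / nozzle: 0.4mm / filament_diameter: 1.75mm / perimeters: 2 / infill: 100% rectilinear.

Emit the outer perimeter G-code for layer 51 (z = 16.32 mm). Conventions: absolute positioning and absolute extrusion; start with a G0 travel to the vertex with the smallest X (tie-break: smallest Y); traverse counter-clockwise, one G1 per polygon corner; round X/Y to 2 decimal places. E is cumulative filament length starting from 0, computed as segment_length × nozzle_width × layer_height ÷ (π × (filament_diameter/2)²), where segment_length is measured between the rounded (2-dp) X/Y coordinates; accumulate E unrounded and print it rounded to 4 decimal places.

At z = 16.32 mm: the cube is not intersected at this z (z outside [0, 11]); the cube at (12, 5.5) is present — its section is the full 23.5×20 rectangle; the 30×25.5 cube at (8, 11.5) contributes its full rectangle; the cube at (5, 15) is absent (z outside [5, 10]); Taking the union: the regions partially overlap (shared area 329.00 mm²), so overlapping operands fuse into one piece — 1 connected region. The outline is a single polygon with 8 vertices. Extrusion per mm of travel: 0.4 × 0.32 / (π × 0.875²) = 0.053216. Accumulating E over each segment gives final E = 6.5456.

G0 X8.00 Y11.50 Z16.32
G1 X12.00 Y11.50 E0.2129
G1 X12.00 Y5.50 E0.5322
G1 X35.50 Y5.50 E1.7827
G1 X35.50 Y11.50 E2.1020
G1 X38.00 Y11.50 E2.2351
G1 X38.00 Y37.00 E3.5921
G1 X8.00 Y37.00 E5.1886
G1 X8.00 Y11.50 E6.5456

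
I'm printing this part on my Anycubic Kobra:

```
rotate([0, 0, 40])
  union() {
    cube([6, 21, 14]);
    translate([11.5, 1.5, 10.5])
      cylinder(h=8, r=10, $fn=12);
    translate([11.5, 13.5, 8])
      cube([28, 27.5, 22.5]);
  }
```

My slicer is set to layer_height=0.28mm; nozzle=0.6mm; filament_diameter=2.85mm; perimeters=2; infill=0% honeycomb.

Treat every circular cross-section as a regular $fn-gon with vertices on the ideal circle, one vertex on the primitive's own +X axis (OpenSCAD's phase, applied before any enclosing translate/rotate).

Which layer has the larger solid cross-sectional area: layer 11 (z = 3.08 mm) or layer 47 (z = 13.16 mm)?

Layer 11 (z = 3.08): the cube is present — its section is the full 6×21 rectangle (area 126.00 mm²); the cylinder at (11.5, 1.5) does not reach this height (z outside [10.5, 18.5]); the cube at (11.5, 13.5) does not reach this height (z outside [8, 30.5]); Taking the union: only the 6×21 cube is present, so the union is just that shape — area = 126.00 mm²; (whole slice rotated 40° about Z — lengths, areas and connectivity unchanged). So its area = 126.00 mm². Layer 47 (z = 13.16): the cube (footprint 6×21) is included at this height (area 126.00 mm²); the cylinder at (11.5, 1.5): section is a regular 12-gon, circumradius r=10 (area = (12/2)·10.000²·sin(360°/12) = 300.00 mm²); the cube at (11.5, 13.5) is present — its section is the full 28×27.5 rectangle (area 770.00 mm²); Combining (union): the regions partially overlap — summed areas 1196.00 mm² minus the doubly-counted overlap 30.59 mm² gives 1165.41 mm² — area = 1165.41 mm²; (rotated 40° about Z; rotation is an isometry so areas/perimeters/island counts are preserved). So its area = 1165.41 mm². Layer 47 is larger (1165.41 vs 126.00 mm²).

layer 47 (z = 13.16 mm)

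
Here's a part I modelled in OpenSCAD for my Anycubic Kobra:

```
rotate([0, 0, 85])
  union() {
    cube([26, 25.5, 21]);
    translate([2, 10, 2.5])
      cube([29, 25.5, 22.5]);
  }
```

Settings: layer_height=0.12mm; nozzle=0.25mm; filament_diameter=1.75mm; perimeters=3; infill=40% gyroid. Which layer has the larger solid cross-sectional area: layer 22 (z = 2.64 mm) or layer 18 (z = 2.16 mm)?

Layer 22 (z = 2.64): the cube (footprint 26×25.5) is included at this height (area 663.00 mm²); the cube at (2, 10) is present — its section is the full 29×25.5 rectangle (area 739.50 mm²); Taking the union: the regions partially overlap — summed areas 1402.50 mm² minus the doubly-counted overlap 372.00 mm² gives 1030.50 mm² — area = 1030.50 mm²; (rotated 85° about Z; rotation is an isometry so areas/perimeters/island counts are preserved). So its area = 1030.50 mm². Layer 18 (z = 2.16): the cube is present — its section is the full 26×25.5 rectangle (area 663.00 mm²); the cube at (2, 10) does not reach this height (z outside [2.5, 25]); Taking the union: only the 26×25.5 cube is present, so the union is just that shape — area = 663.00 mm²; (whole slice rotated 85° about Z — lengths, areas and connectivity unchanged). So its area = 663.00 mm². Layer 22 is larger (1030.50 vs 663.00 mm²).

layer 22 (z = 2.64 mm)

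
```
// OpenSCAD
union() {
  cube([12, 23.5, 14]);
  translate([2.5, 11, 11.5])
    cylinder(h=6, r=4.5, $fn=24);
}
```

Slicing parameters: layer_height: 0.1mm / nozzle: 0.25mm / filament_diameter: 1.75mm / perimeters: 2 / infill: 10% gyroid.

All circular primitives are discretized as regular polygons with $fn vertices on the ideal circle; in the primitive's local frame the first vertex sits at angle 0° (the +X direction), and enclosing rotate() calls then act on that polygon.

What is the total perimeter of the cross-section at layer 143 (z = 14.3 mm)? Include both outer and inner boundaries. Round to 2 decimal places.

At z = 14.3 mm: the cube is absent (z outside [0, 14]); the cylinder at (2.5, 11): section is a regular 24-gon, circumradius r=4.5 (perimeter = 2·24·4.500·sin(180°/24) = 28.19 mm); Merging all regions: only the r=4.5 cylinder at (2.5, 11) is present, so the union is just that shape — boundary = 28.19 mm. Overall, the cross-section is a single solid region. Total boundary length (outer) = 28.19 mm.

28.19 mm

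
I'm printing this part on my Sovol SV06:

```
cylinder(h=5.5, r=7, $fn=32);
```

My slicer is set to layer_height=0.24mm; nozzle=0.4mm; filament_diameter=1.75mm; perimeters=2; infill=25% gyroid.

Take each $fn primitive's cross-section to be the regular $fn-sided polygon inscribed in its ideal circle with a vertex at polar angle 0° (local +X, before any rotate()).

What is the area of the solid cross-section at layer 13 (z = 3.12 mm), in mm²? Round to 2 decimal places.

152.95 mm²

At z = 3.12 mm: the r=7 cylinder gives a regular 32-gon of circumradius 7 (constant along its height) (area = (32/2)·7.000²·sin(360°/32) = 152.95 mm²). Overall, the cross-section is a single solid region. Net area = 152.95 mm².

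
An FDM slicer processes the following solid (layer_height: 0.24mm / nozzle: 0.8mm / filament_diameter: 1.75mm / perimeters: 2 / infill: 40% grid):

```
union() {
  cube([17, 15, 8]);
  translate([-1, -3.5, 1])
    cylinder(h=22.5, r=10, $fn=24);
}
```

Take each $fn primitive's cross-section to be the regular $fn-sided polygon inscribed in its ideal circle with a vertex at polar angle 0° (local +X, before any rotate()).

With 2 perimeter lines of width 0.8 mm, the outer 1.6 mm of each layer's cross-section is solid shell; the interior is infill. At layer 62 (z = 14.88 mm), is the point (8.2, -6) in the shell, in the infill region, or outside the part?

shell

At z = 14.88 mm: the cube is absent (z outside [0, 8]); the r=10 cylinder at (-1, -3.5) gives a regular 24-gon of circumradius 10 (constant along its height); Combining (union): only the r=10 cylinder at (-1, -3.5) is present, so the union is just that shape — 1 connected region. Overall, the cross-section is a single solid region. The nearest boundary edge runs (7.66, -8.50)→(8.66, -6.09); distance from the point to it = 0.46 mm. The point is inside the cross-section, 0.46 mm from the nearest boundary — within the 1.6 mm shell band (2 × 0.8).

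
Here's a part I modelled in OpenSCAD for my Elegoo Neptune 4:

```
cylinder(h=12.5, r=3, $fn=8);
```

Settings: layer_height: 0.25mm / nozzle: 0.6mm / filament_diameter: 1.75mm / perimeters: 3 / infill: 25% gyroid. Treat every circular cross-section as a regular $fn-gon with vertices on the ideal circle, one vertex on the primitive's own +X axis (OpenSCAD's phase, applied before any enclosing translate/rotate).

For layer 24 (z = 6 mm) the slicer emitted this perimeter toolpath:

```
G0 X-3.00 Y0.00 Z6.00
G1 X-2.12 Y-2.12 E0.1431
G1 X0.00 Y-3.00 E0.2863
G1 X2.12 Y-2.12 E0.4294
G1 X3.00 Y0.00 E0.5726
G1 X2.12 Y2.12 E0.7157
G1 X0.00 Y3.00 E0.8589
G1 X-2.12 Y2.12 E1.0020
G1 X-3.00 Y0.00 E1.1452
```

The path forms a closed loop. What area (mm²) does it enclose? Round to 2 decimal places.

25.44 mm²

Apply the shoelace formula to the sequence of (X, Y) vertices; enclosed area = 25.44 mm².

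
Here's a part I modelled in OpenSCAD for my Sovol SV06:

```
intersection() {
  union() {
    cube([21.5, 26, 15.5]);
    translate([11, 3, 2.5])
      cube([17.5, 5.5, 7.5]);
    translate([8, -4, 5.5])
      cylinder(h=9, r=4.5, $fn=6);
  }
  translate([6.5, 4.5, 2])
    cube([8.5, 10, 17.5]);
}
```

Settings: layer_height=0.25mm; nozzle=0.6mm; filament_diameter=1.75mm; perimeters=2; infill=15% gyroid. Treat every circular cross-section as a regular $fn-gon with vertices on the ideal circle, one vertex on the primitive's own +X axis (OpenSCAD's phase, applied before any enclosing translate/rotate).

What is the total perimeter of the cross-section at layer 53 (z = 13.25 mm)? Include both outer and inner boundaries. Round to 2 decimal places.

37.00 mm

At z = 13.25 mm: the 21.5×26 cube contributes its full rectangle (perimeter 95.00 mm); the cube at (11, 3) is absent (z outside [2.5, 10]); the r=4.5 cylinder at (8, -4) contributes a regular 6-gon of circumradius 4.5 (perimeter = 2·6·4.500·sin(180°/6) = 27.00 mm); Combining (union): the 2 present regions are separate (no shared area or edge), so areas and boundary lengths simply add and each stays a separate island — boundary = 122.00 mm; the 8.5×10 cube at (6.5, 4.5) contributes its full rectangle (perimeter 37.00 mm); Taking the intersection: the 8.5×10 cube at (6.5, 4.5) lies inside the result so far, so the common part is the 8.5×10 cube at (6.5, 4.5) itself — boundary = 37.00 mm. Overall, the cross-section is a single solid region. Total boundary length (outer) = 37.00 mm.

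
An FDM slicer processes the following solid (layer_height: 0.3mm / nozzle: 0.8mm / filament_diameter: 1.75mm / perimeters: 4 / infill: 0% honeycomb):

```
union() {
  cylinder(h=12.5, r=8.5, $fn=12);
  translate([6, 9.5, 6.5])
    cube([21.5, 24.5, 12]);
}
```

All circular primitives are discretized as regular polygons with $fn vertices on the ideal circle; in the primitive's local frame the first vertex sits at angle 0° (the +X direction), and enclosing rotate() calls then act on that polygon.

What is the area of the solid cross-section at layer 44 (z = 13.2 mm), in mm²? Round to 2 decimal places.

526.75 mm²

At z = 13.2 mm: the cylinder is not intersected at this z (z outside [0, 12.5]); the 21.5×24.5 cube at (6, 9.5) contributes its full rectangle (area 526.75 mm²); Merging all regions: only the 21.5×24.5 cube at (6, 9.5) is present, so the union is just that shape — area = 526.75 mm². Overall, the cross-section is a single solid region. Net area = 526.75 mm².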